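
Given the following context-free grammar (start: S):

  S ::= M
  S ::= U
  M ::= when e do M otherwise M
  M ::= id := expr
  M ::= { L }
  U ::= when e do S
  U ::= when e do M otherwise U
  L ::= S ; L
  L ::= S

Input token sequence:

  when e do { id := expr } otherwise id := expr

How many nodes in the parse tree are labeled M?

4

[S [M when e do [M { [L [S [M id := expr]]] }] otherwise [M id := expr]]]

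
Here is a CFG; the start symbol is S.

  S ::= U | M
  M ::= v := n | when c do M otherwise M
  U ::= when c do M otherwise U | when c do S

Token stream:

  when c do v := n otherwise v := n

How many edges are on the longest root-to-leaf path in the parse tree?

3

[S [M when c do [M v := n] otherwise [M v := n]]]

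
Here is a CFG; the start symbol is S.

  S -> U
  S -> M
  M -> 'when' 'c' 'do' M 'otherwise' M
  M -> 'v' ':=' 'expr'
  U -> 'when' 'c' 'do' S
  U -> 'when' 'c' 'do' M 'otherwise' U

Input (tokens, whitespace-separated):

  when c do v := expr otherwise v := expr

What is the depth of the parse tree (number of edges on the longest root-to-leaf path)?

[S [M when c do [M v := expr] otherwise [M v := expr]]]

3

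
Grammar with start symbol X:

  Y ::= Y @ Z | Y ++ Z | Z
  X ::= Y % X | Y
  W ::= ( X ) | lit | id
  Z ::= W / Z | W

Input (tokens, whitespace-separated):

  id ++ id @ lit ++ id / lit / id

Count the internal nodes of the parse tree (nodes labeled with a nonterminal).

17

[X [Y [Y [Y [Y [Z [W id]]] ++ [Z [W id]]] @ [Z [W lit]]] ++ [Z [W id] / [Z [W lit] / [Z [W id]]]]]]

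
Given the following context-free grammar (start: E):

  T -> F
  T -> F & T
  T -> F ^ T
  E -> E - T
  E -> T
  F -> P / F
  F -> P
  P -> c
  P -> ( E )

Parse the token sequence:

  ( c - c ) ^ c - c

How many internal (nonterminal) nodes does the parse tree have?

[E [E [T [F [P ( [E [E [T [F [P c]]]] - [T [F [P c]]]] )]] ^ [T [F [P c]]]]] - [T [F [P c]]]]

19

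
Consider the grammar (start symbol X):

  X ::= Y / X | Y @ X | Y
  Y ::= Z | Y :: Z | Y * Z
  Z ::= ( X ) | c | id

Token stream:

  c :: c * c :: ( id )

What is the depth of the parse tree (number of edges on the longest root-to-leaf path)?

6

[X [Y [Y [Y [Y [Z c]] :: [Z c]] * [Z c]] :: [Z ( [X [Y [Z id]]] )]]]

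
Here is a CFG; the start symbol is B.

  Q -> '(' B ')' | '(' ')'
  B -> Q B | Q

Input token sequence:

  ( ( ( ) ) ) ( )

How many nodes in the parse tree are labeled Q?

4

[B [Q ( [B [Q ( [B [Q ( )]] )]] )] [B [Q ( )]]]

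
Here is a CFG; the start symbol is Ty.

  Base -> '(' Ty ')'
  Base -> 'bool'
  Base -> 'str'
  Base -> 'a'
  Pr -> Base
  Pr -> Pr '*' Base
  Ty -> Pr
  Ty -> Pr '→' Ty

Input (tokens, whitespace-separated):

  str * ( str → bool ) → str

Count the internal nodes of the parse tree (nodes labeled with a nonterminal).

14

[Ty [Pr [Pr [Base str]] * [Base ( [Ty [Pr [Base str]] → [Ty [Pr [Base bool]]]] )]] → [Ty [Pr [Base str]]]]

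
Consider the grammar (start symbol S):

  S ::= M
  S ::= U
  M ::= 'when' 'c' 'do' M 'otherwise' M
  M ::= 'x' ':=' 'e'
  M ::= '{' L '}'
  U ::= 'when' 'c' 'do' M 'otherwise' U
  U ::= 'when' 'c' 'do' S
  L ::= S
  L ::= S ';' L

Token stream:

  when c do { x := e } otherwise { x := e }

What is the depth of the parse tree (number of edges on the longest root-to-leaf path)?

[S [M when c do [M { [L [S [M x := e]]] }] otherwise [M { [L [S [M x := e]]] }]]]

6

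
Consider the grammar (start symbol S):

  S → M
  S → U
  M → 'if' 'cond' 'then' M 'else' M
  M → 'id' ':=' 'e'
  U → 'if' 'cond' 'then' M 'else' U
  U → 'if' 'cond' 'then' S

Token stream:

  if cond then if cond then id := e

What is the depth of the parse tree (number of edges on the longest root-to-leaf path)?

[S [U if cond then [S [U if cond then [S [M id := e]]]]]]

6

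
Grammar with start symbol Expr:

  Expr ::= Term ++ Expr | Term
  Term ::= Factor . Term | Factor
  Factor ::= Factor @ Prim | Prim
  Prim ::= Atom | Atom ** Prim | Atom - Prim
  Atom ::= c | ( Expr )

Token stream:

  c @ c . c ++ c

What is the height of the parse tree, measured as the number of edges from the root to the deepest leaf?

6

[Expr [Term [Factor [Factor [Prim [Atom c]]] @ [Prim [Atom c]]] . [Term [Factor [Prim [Atom c]]]]] ++ [Expr [Term [Factor [Prim [Atom c]]]]]]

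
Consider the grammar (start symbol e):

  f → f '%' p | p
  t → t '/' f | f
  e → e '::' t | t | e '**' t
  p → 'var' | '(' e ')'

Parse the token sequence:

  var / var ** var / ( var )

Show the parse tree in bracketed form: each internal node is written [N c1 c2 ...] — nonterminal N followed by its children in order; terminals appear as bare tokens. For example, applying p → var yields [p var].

e
e ** t
t ** t
t / f ** t
f / f ** t
p / f ** t
var / f ** t
var / p ** t
var / var ** t
var / var ** t / f
var / var ** f / f
var / var ** p / f
var / var ** var / f
var / var ** var / p
var / var ** var / ( e )
var / var ** var / ( t )
var / var ** var / ( f )
var / var ** var / ( p )
var / var ** var / ( var )

[e [e [t [t [f [p var]]] / [f [p var]]]] ** [t [t [f [p var]]] / [f [p ( [e [t [f [p var]]]] )]]]]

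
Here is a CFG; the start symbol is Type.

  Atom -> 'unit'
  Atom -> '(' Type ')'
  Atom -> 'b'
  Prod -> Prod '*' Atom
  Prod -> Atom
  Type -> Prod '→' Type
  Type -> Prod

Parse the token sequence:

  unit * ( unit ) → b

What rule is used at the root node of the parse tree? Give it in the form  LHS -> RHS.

[Type [Prod [Prod [Atom unit]] * [Atom ( [Type [Prod [Atom unit]]] )]] → [Type [Prod [Atom b]]]]

Type -> Prod '→' Type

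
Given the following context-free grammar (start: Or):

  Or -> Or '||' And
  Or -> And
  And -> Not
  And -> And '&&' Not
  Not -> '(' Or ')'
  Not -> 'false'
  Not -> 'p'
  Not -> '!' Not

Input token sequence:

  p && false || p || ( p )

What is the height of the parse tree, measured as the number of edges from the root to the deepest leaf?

6

[Or [Or [Or [And [And [Not p]] && [Not false]]] || [And [Not p]]] || [And [Not ( [Or [And [Not p]]] )]]]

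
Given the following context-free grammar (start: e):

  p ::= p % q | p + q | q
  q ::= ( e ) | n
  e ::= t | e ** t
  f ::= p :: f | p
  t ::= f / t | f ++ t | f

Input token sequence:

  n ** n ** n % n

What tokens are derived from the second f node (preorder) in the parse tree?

n

[e [e [e [t [f [p [q n]]]]] ** [t [f [p [q n]]]]] ** [t [f [p [p [q n]] % [q n]]]]]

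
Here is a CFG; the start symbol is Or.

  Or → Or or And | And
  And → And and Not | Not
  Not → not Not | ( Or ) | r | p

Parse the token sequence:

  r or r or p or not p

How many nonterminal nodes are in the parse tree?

13

[Or [Or [Or [Or [And [Not r]]] or [And [Not r]]] or [And [Not p]]] or [And [Not not [Not p]]]]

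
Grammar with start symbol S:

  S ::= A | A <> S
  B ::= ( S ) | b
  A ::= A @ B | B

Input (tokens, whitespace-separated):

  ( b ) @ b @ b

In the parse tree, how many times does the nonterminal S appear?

2

[S [A [A [A [B ( [S [A [B b]]] )]] @ [B b]] @ [B b]]]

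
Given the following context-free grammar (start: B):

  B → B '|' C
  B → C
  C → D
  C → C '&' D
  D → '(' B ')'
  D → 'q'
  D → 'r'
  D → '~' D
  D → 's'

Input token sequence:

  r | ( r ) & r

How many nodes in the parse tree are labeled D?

[B [B [C [D r]]] | [C [C [D ( [B [C [D r]]] )]] & [D r]]]

4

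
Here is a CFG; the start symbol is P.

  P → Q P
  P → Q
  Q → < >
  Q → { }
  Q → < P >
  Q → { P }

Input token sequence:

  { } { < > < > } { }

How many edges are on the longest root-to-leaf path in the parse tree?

[P [Q { }] [P [Q { [P [Q < >] [P [Q < >]]] }] [P [Q { }]]]]

6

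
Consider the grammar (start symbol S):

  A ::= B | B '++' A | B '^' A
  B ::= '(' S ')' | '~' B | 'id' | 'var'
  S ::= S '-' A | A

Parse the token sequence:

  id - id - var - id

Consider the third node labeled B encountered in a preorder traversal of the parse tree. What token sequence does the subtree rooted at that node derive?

[S [S [S [S [A [B id]]] - [A [B id]]] - [A [B var]]] - [A [B id]]]

var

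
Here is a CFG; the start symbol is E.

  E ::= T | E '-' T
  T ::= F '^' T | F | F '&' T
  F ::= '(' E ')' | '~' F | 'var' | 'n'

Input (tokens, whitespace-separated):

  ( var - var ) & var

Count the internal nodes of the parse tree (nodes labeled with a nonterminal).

[E [T [F ( [E [E [T [F var]]] - [T [F var]]] )] & [T [F var]]]]

11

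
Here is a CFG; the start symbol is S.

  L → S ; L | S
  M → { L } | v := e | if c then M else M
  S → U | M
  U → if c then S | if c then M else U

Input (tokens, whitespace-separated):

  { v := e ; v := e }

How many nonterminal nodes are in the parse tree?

[S [M { [L [S [M v := e]] ; [L [S [M v := e]]]] }]]

8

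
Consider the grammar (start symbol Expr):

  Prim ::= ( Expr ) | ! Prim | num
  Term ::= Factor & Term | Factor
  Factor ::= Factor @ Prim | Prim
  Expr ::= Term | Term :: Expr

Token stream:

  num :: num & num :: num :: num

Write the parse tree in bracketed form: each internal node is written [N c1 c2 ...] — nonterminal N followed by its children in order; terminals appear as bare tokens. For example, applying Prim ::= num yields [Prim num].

Expr
Term :: Expr
Factor :: Expr
Prim :: Expr
num :: Expr
num :: Term :: Expr
num :: Factor & Term :: Expr
num :: Prim & Term :: Expr
num :: num & Term :: Expr
num :: num & Factor :: Expr
num :: num & Prim :: Expr
num :: num & num :: Expr
num :: num & num :: Term :: Expr
num :: num & num :: Factor :: Expr
num :: num & num :: Prim :: Expr
num :: num & num :: num :: Expr
num :: num & num :: num :: Term
num :: num & num :: num :: Factor
num :: num & num :: num :: Prim
num :: num & num :: num :: num

[Expr [Term [Factor [Prim num]]] :: [Expr [Term [Factor [Prim num]] & [Term [Factor [Prim num]]]] :: [Expr [Term [Factor [Prim num]]] :: [Expr [Term [Factor [Prim num]]]]]]]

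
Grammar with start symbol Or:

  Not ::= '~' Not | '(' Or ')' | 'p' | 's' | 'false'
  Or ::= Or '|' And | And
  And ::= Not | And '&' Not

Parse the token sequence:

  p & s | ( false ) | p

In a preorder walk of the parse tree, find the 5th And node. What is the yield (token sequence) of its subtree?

[Or [Or [Or [And [And [Not p]] & [Not s]]] | [And [Not ( [Or [And [Not false]]] )]]] | [And [Not p]]]

p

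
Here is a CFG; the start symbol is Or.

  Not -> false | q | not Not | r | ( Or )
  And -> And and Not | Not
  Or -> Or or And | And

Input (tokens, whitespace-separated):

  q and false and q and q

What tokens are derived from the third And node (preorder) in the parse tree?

[Or [And [And [And [And [Not q]] and [Not false]] and [Not q]] and [Not q]]]

q and false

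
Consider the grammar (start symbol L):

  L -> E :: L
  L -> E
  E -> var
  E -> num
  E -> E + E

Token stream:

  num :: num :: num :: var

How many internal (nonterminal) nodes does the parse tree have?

[L [E num] :: [L [E num] :: [L [E num] :: [L [E var]]]]]

8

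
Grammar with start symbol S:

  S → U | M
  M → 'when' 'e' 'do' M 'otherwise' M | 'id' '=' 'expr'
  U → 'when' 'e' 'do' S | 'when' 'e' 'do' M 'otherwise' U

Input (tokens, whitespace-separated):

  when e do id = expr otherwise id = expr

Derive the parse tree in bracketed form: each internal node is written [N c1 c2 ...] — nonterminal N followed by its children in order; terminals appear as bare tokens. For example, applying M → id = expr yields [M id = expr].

[S [M when e do [M id = expr] otherwise [M id = expr]]]

S
M
when e do M otherwise M
when e do id = expr otherwise M
when e do id = expr otherwise id = expr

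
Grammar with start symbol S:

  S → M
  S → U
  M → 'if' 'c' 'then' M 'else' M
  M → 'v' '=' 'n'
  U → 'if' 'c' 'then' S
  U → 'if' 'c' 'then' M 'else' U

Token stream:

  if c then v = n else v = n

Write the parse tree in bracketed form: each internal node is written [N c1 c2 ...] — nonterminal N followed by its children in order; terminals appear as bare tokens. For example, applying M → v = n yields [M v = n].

[S [M if c then [M v = n] else [M v = n]]]

S
M
if c then M else M
if c then v = n else M
if c then v = n else v = n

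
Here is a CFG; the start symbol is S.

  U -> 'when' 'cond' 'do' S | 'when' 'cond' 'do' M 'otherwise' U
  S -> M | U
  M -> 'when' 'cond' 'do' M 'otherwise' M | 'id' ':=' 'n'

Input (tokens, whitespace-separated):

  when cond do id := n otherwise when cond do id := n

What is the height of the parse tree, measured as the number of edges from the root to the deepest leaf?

5

[S [U when cond do [M id := n] otherwise [U when cond do [S [M id := n]]]]]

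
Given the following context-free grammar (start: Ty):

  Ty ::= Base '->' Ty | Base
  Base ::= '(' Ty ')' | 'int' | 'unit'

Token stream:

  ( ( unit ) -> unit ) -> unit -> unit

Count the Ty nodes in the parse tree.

[Ty [Base ( [Ty [Base ( [Ty [Base unit]] )] -> [Ty [Base unit]]] )] -> [Ty [Base unit] -> [Ty [Base unit]]]]

6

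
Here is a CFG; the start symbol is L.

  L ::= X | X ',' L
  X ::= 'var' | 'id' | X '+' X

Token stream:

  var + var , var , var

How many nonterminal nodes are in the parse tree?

8

[L [X [X var] + [X var]] , [L [X var] , [L [X var]]]]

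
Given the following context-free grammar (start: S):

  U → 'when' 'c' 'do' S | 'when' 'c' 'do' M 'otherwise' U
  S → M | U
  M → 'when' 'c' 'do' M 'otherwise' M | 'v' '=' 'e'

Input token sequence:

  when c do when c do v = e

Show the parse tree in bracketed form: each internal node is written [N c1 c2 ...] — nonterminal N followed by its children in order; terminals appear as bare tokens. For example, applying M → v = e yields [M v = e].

[S [U when c do [S [U when c do [S [M v = e]]]]]]

S
U
when c do S
when c do U
when c do when c do S
when c do when c do M
when c do when c do v = e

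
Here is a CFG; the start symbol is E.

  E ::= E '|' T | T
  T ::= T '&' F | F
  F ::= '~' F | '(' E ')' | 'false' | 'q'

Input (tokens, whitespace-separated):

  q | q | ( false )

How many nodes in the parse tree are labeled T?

[E [E [E [T [F q]]] | [T [F q]]] | [T [F ( [E [T [F false]]] )]]]

4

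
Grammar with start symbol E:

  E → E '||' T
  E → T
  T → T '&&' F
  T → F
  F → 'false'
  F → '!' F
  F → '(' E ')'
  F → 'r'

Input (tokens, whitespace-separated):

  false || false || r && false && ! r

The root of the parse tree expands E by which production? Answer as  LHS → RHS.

[E [E [E [T [F false]]] || [T [F false]]] || [T [T [T [F r]] && [F false]] && [F ! [F r]]]]

E → E '||' T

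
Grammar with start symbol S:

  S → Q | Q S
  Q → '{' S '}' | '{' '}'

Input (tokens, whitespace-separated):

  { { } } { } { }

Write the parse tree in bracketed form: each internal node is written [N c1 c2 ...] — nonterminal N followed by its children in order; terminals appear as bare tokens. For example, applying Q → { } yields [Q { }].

S
Q S
{ S } S
{ Q } S
{ { } } S
{ { } } Q S
{ { } } { } S
{ { } } { } Q
{ { } } { } { }

[S [Q { [S [Q { }]] }] [S [Q { }] [S [Q { }]]]]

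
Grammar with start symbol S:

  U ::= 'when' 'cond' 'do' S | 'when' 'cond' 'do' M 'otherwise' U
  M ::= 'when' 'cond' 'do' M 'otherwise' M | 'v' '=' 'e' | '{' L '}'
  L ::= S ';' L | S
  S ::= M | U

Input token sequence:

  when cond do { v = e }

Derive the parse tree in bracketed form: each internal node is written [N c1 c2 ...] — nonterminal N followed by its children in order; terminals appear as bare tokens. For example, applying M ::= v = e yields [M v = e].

S
U
when cond do S
when cond do M
when cond do { L }
when cond do { S }
when cond do { M }
when cond do { v = e }

[S [U when cond do [S [M { [L [S [M v = e]]] }]]]]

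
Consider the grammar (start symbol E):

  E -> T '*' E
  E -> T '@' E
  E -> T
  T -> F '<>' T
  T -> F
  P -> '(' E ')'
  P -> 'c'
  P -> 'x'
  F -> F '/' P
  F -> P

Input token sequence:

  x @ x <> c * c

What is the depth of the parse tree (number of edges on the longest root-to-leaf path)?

[E [T [F [P x]]] @ [E [T [F [P x]] <> [T [F [P c]]]] * [E [T [F [P c]]]]]]

6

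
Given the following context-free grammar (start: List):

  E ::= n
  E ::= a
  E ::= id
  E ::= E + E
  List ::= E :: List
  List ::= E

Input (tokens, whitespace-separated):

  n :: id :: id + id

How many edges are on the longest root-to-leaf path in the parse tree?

[List [E n] :: [List [E id] :: [List [E [E id] + [E id]]]]]

5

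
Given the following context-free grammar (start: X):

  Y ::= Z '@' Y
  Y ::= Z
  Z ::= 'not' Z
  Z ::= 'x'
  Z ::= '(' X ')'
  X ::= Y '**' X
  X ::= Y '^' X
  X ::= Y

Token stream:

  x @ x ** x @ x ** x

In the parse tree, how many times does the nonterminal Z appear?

[X [Y [Z x] @ [Y [Z x]]] ** [X [Y [Z x] @ [Y [Z x]]] ** [X [Y [Z x]]]]]

5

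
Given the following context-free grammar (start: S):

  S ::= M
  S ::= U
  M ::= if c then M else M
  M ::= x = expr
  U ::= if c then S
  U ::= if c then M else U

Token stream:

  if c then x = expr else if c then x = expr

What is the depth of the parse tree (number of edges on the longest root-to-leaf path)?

5

[S [U if c then [M x = expr] else [U if c then [S [M x = expr]]]]]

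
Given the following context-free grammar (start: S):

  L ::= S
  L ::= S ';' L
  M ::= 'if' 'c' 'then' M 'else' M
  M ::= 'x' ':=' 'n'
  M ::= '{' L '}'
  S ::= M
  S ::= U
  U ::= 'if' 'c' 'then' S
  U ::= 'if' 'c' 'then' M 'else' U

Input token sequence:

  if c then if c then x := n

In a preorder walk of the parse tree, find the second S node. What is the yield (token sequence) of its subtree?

if c then x := n

[S [U if c then [S [U if c then [S [M x := n]]]]]]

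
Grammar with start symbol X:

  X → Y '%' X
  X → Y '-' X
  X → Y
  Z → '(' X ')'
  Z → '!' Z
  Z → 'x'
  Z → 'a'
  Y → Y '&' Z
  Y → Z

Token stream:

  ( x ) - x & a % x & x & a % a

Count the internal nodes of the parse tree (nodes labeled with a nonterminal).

21

[X [Y [Z ( [X [Y [Z x]]] )]] - [X [Y [Y [Z x]] & [Z a]] % [X [Y [Y [Y [Z x]] & [Z x]] & [Z a]] % [X [Y [Z a]]]]]]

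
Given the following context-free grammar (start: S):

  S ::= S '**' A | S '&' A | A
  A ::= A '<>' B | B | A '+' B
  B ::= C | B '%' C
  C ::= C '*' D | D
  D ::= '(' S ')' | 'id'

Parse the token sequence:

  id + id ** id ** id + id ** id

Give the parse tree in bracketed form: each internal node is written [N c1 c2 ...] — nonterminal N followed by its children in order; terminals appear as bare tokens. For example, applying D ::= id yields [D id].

[S [S [S [S [A [A [B [C [D id]]]] + [B [C [D id]]]]] ** [A [B [C [D id]]]]] ** [A [A [B [C [D id]]]] + [B [C [D id]]]]] ** [A [B [C [D id]]]]]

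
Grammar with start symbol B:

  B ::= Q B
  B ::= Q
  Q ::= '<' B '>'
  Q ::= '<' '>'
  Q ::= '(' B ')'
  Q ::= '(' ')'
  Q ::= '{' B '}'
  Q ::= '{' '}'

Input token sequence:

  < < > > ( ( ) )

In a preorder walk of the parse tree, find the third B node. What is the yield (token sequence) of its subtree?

[B [Q < [B [Q < >]] >] [B [Q ( [B [Q ( )]] )]]]

( ( ) )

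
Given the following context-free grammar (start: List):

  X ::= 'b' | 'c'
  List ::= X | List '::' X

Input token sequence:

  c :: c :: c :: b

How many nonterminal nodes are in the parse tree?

8

[List [List [List [List [X c]] :: [X c]] :: [X c]] :: [X b]]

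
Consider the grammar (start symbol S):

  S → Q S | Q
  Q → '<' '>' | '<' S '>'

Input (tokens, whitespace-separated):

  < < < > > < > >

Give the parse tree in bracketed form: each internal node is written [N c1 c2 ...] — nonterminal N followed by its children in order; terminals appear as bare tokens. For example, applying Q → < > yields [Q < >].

[S [Q < [S [Q < [S [Q < >]] >] [S [Q < >]]] >]]

S
Q
< S >
< Q S >
< < S > S >
< < Q > S >
< < < > > S >
< < < > > Q >
< < < > > < > >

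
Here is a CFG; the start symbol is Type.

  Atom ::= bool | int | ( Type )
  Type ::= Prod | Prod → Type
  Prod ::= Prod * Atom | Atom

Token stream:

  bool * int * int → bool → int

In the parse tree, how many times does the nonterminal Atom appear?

5

[Type [Prod [Prod [Prod [Atom bool]] * [Atom int]] * [Atom int]] → [Type [Prod [Atom bool]] → [Type [Prod [Atom int]]]]]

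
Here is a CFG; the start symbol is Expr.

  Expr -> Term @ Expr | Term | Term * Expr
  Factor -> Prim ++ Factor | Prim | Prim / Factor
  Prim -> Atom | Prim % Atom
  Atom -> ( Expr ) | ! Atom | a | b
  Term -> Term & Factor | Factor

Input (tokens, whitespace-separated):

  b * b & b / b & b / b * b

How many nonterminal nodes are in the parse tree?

29

[Expr [Term [Factor [Prim [Atom b]]]] * [Expr [Term [Term [Term [Factor [Prim [Atom b]]]] & [Factor [Prim [Atom b]] / [Factor [Prim [Atom b]]]]] & [Factor [Prim [Atom b]] / [Factor [Prim [Atom b]]]]] * [Expr [Term [Factor [Prim [Atom b]]]]]]]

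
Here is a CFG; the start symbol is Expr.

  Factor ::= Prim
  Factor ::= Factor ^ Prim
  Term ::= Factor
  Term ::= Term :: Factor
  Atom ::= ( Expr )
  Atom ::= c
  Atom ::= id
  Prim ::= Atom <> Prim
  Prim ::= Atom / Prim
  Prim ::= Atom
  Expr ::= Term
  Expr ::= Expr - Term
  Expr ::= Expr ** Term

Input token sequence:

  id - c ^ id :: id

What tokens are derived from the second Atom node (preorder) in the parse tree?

c

[Expr [Expr [Term [Factor [Prim [Atom id]]]]] - [Term [Term [Factor [Factor [Prim [Atom c]]] ^ [Prim [Atom id]]]] :: [Factor [Prim [Atom id]]]]]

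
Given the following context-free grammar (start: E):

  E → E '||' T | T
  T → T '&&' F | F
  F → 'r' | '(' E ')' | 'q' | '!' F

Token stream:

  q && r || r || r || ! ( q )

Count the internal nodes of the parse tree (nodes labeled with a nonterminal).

18

[E [E [E [E [T [T [F q]] && [F r]]] || [T [F r]]] || [T [F r]]] || [T [F ! [F ( [E [T [F q]]] )]]]]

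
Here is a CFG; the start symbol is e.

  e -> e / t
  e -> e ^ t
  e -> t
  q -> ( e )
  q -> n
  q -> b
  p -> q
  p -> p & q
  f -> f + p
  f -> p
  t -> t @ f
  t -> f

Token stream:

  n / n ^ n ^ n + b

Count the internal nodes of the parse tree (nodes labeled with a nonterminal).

23

[e [e [e [e [t [f [p [q n]]]]] / [t [f [p [q n]]]]] ^ [t [f [p [q n]]]]] ^ [t [f [f [p [q n]]] + [p [q b]]]]]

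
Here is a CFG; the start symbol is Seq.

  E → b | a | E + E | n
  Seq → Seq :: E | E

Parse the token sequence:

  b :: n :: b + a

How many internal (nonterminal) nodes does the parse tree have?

8

[Seq [Seq [Seq [E b]] :: [E n]] :: [E [E b] + [E a]]]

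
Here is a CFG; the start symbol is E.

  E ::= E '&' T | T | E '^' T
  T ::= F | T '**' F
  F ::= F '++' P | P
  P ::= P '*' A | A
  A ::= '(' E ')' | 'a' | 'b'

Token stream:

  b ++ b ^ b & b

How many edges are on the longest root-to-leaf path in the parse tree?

[E [E [E [T [F [F [P [A b]]] ++ [P [A b]]]]] ^ [T [F [P [A b]]]]] & [T [F [P [A b]]]]]

8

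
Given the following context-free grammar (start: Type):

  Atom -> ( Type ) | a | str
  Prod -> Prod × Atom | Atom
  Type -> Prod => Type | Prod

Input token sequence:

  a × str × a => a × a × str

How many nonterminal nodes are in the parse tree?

14

[Type [Prod [Prod [Prod [Atom a]] × [Atom str]] × [Atom a]] => [Type [Prod [Prod [Prod [Atom a]] × [Atom a]] × [Atom str]]]]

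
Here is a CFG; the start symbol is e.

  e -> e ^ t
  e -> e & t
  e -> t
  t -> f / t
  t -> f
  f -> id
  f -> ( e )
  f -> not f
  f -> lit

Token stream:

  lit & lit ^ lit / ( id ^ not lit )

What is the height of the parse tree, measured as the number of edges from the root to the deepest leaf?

[e [e [e [t [f lit]]] & [t [f lit]]] ^ [t [f lit] / [t [f ( [e [e [t [f id]]] ^ [t [f not [f lit]]]] )]]]]

8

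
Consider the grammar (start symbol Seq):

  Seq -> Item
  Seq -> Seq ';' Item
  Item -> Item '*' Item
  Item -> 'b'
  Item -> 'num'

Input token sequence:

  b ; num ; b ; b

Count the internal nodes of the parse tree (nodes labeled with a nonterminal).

[Seq [Seq [Seq [Seq [Item b]] ; [Item num]] ; [Item b]] ; [Item b]]

8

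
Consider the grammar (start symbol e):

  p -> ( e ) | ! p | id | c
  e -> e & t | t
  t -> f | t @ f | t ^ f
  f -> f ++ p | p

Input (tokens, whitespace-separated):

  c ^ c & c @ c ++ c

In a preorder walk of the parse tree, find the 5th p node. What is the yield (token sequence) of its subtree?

[e [e [t [t [f [p c]]] ^ [f [p c]]]] & [t [t [f [p c]]] @ [f [f [p c]] ++ [p c]]]]

c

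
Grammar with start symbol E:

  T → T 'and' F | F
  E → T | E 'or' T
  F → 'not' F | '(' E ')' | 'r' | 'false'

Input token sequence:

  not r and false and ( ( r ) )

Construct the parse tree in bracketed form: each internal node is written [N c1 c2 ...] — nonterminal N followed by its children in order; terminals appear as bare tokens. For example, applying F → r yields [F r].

E
T
T and F
T and F and F
F and F and F
not F and F and F
not r and F and F
not r and false and F
not r and false and ( E )
not r and false and ( T )
not r and false and ( F )
not r and false and ( ( E ) )
not r and false and ( ( T ) )
not r and false and ( ( F ) )
not r and false and ( ( r ) )

[E [T [T [T [F not [F r]]] and [F false]] and [F ( [E [T [F ( [E [T [F r]]] )]]] )]]]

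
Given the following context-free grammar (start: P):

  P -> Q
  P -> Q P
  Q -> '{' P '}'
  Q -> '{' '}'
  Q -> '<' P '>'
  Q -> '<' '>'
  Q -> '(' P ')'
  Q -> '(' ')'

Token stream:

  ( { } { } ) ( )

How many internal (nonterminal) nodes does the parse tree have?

[P [Q ( [P [Q { }] [P [Q { }]]] )] [P [Q ( )]]]

8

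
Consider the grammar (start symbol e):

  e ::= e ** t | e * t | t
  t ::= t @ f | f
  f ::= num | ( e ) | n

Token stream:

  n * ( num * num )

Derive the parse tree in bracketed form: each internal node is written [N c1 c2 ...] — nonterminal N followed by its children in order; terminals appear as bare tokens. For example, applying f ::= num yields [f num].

[e [e [t [f n]]] * [t [f ( [e [e [t [f num]]] * [t [f num]]] )]]]

e
e * t
t * t
f * t
n * t
n * f
n * ( e )
n * ( e * t )
n * ( t * t )
n * ( f * t )
n * ( num * t )
n * ( num * f )
n * ( num * num )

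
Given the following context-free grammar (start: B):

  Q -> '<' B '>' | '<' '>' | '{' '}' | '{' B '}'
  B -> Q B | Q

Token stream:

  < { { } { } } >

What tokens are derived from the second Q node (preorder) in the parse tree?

[B [Q < [B [Q { [B [Q { }] [B [Q { }]]] }]] >]]

{ { } { } }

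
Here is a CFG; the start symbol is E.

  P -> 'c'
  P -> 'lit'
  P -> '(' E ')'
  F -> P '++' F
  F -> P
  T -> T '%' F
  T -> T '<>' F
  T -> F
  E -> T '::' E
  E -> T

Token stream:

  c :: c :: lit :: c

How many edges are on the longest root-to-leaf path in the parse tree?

[E [T [F [P c]]] :: [E [T [F [P c]]] :: [E [T [F [P lit]]] :: [E [T [F [P c]]]]]]]

7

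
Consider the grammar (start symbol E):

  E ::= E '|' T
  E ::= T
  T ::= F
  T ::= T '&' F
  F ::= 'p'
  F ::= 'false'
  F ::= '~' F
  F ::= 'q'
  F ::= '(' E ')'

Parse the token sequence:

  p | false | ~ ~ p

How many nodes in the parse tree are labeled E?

3

[E [E [E [T [F p]]] | [T [F false]]] | [T [F ~ [F ~ [F p]]]]]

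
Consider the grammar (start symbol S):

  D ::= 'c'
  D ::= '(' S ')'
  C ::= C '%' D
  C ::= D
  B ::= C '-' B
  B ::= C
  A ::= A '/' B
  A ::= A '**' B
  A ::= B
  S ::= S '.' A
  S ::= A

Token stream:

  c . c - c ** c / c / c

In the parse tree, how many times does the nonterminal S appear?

[S [S [A [B [C [D c]]]]] . [A [A [A [A [B [C [D c]] - [B [C [D c]]]]] ** [B [C [D c]]]] / [B [C [D c]]]] / [B [C [D c]]]]]

2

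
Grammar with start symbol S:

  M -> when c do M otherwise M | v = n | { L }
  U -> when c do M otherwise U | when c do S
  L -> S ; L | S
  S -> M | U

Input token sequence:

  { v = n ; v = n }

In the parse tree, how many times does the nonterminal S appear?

3

[S [M { [L [S [M v = n]] ; [L [S [M v = n]]]] }]]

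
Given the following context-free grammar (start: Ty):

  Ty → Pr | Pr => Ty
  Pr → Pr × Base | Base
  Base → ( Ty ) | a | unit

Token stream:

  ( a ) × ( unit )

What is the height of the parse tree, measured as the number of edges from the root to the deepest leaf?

7

[Ty [Pr [Pr [Base ( [Ty [Pr [Base a]]] )]] × [Base ( [Ty [Pr [Base unit]]] )]]]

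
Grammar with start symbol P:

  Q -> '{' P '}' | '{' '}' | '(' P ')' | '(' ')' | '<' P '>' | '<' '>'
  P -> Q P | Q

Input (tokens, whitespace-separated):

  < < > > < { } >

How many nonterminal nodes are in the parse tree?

8

[P [Q < [P [Q < >]] >] [P [Q < [P [Q { }]] >]]]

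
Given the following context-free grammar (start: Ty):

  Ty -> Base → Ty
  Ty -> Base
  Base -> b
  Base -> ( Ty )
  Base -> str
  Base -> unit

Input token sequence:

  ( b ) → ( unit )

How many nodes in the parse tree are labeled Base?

[Ty [Base ( [Ty [Base b]] )] → [Ty [Base ( [Ty [Base unit]] )]]]

4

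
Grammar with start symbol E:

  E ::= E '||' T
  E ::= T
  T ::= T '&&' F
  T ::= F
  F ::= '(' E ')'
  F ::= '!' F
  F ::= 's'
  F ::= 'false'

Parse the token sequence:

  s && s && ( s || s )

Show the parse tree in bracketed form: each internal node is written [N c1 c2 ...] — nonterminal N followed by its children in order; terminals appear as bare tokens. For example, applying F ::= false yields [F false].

[E [T [T [T [F s]] && [F s]] && [F ( [E [E [T [F s]]] || [T [F s]]] )]]]

E
T
T && F
T && F && F
F && F && F
s && F && F
s && s && F
s && s && ( E )
s && s && ( E || T )
s && s && ( T || T )
s && s && ( F || T )
s && s && ( s || T )
s && s && ( s || F )
s && s && ( s || s )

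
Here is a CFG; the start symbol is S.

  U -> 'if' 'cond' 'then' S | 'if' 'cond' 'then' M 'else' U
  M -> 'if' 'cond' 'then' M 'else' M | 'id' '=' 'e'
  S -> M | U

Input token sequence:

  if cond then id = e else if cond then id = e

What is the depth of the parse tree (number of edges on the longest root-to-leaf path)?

5

[S [U if cond then [M id = e] else [U if cond then [S [M id = e]]]]]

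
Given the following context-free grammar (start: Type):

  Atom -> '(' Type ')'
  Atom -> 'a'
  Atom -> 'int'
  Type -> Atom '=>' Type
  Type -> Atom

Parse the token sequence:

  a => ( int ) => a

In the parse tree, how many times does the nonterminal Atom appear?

[Type [Atom a] => [Type [Atom ( [Type [Atom int]] )] => [Type [Atom a]]]]

4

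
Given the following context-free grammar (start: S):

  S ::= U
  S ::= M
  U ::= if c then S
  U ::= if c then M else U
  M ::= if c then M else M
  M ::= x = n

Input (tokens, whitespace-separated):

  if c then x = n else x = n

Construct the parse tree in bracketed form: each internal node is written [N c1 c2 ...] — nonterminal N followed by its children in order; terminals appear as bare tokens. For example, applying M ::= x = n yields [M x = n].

[S [M if c then [M x = n] else [M x = n]]]

S
M
if c then M else M
if c then x = n else M
if c then x = n else x = n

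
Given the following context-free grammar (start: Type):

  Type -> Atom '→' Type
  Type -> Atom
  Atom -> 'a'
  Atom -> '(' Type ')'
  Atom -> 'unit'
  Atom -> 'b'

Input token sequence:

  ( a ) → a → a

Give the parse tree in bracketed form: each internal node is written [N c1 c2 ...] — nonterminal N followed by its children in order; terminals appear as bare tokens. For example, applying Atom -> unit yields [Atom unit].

Type
Atom → Type
( Type ) → Type
( Atom ) → Type
( a ) → Type
( a ) → Atom → Type
( a ) → a → Type
( a ) → a → Atom
( a ) → a → a

[Type [Atom ( [Type [Atom a]] )] → [Type [Atom a] → [Type [Atom a]]]]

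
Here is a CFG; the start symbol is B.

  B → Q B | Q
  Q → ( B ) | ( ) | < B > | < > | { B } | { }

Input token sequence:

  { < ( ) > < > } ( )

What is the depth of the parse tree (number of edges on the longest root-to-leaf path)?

[B [Q { [B [Q < [B [Q ( )]] >] [B [Q < >]]] }] [B [Q ( )]]]

6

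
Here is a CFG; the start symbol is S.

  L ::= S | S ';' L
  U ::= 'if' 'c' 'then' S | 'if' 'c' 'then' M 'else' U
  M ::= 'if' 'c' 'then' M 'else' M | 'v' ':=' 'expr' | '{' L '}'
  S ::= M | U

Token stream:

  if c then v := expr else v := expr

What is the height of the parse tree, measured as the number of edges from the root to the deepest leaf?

3

[S [M if c then [M v := expr] else [M v := expr]]]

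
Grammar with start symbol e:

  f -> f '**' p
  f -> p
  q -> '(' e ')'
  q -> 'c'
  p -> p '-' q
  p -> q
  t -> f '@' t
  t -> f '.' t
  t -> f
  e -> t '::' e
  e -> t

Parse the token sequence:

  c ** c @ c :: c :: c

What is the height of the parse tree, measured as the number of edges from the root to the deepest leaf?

[e [t [f [f [p [q c]]] ** [p [q c]]] @ [t [f [p [q c]]]]] :: [e [t [f [p [q c]]]] :: [e [t [f [p [q c]]]]]]]

7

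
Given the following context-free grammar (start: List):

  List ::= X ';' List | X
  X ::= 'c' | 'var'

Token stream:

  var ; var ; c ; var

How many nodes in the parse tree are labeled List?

4

[List [X var] ; [List [X var] ; [List [X c] ; [List [X var]]]]]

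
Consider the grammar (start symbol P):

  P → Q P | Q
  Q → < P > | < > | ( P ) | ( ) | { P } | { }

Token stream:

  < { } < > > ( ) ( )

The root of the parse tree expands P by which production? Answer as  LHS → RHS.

[P [Q < [P [Q { }] [P [Q < >]]] >] [P [Q ( )] [P [Q ( )]]]]

P → Q P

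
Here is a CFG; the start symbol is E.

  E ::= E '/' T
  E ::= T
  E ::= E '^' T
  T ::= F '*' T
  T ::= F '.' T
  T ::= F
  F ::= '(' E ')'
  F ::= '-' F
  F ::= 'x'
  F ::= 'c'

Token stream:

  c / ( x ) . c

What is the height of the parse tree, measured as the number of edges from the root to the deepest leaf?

[E [E [T [F c]]] / [T [F ( [E [T [F x]]] )] . [T [F c]]]]

6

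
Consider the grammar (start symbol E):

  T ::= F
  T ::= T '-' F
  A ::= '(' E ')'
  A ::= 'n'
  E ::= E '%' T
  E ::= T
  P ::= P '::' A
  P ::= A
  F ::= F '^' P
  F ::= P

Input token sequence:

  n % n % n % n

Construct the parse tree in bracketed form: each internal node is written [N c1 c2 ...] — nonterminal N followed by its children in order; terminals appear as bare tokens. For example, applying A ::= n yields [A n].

E
E % T
E % T % T
E % T % T % T
T % T % T % T
F % T % T % T
P % T % T % T
A % T % T % T
n % T % T % T
n % F % T % T
n % P % T % T
n % A % T % T
n % n % T % T
n % n % F % T
n % n % P % T
n % n % A % T
n % n % n % T
n % n % n % F
n % n % n % P
n % n % n % A
n % n % n % n

[E [E [E [E [T [F [P [A n]]]]] % [T [F [P [A n]]]]] % [T [F [P [A n]]]]] % [T [F [P [A n]]]]]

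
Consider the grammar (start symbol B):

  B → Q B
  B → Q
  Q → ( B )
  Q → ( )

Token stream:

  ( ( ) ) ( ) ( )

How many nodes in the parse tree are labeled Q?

4

[B [Q ( [B [Q ( )]] )] [B [Q ( )] [B [Q ( )]]]]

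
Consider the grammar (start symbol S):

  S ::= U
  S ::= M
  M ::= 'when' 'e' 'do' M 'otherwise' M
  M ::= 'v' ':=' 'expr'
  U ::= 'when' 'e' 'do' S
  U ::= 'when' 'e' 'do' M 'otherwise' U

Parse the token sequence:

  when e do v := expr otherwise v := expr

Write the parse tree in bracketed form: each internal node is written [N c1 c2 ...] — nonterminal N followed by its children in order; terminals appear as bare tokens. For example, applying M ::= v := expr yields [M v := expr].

[S [M when e do [M v := expr] otherwise [M v := expr]]]

S
M
when e do M otherwise M
when e do v := expr otherwise M
when e do v := expr otherwise v := expr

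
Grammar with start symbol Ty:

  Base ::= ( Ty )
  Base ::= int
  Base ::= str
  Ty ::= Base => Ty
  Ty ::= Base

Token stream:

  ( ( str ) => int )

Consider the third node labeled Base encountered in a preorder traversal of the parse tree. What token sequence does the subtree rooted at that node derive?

[Ty [Base ( [Ty [Base ( [Ty [Base str]] )] => [Ty [Base int]]] )]]

str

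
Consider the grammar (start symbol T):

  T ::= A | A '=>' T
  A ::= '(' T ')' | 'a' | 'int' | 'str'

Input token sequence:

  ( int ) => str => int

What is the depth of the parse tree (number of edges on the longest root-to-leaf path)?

4

[T [A ( [T [A int]] )] => [T [A str] => [T [A int]]]]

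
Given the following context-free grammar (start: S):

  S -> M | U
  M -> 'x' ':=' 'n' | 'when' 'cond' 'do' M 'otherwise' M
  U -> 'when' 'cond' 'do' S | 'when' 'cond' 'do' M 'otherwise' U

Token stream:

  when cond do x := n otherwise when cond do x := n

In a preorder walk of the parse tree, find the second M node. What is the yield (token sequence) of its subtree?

x := n

[S [U when cond do [M x := n] otherwise [U when cond do [S [M x := n]]]]]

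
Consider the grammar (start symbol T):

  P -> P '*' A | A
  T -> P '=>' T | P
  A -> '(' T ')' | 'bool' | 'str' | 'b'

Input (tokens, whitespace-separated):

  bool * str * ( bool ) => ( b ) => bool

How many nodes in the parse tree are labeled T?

[T [P [P [P [A bool]] * [A str]] * [A ( [T [P [A bool]]] )]] => [T [P [A ( [T [P [A b]]] )]] => [T [P [A bool]]]]]

5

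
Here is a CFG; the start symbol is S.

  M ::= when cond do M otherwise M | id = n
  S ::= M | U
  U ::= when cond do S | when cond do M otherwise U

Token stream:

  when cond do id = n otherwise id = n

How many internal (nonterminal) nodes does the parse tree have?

[S [M when cond do [M id = n] otherwise [M id = n]]]

4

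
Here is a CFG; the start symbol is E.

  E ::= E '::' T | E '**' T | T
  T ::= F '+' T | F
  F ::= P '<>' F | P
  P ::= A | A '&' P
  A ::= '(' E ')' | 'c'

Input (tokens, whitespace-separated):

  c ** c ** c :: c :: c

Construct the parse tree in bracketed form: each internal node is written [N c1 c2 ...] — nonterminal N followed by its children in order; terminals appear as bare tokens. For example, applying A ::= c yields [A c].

[E [E [E [E [E [T [F [P [A c]]]]] ** [T [F [P [A c]]]]] ** [T [F [P [A c]]]]] :: [T [F [P [A c]]]]] :: [T [F [P [A c]]]]]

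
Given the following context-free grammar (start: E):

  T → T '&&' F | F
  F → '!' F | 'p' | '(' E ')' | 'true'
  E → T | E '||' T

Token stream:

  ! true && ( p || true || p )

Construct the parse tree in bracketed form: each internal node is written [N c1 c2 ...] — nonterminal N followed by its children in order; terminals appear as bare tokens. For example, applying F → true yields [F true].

E
T
T && F
F && F
! F && F
! true && F
! true && ( E )
! true && ( E || T )
! true && ( E || T || T )
! true && ( T || T || T )
! true && ( F || T || T )
! true && ( p || T || T )
! true && ( p || F || T )
! true && ( p || true || T )
! true && ( p || true || F )
! true && ( p || true || p )

[E [T [T [F ! [F true]]] && [F ( [E [E [E [T [F p]]] || [T [F true]]] || [T [F p]]] )]]]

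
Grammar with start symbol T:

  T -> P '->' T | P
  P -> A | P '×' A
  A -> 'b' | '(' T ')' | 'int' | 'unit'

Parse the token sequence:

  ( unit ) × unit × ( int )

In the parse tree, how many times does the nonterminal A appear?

[T [P [P [P [A ( [T [P [A unit]]] )]] × [A unit]] × [A ( [T [P [A int]]] )]]]

5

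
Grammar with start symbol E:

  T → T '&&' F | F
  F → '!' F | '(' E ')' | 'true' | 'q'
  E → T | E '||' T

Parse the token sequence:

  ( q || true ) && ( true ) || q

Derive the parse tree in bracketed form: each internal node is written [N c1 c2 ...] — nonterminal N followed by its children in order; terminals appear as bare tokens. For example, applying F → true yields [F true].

E
E || T
T || T
T && F || T
F && F || T
( E ) && F || T
( E || T ) && F || T
( T || T ) && F || T
( F || T ) && F || T
( q || T ) && F || T
( q || F ) && F || T
( q || true ) && F || T
( q || true ) && ( E ) || T
( q || true ) && ( T ) || T
( q || true ) && ( F ) || T
( q || true ) && ( true ) || T
( q || true ) && ( true ) || F
( q || true ) && ( true ) || q

[E [E [T [T [F ( [E [E [T [F q]]] || [T [F true]]] )]] && [F ( [E [T [F true]]] )]]] || [T [F q]]]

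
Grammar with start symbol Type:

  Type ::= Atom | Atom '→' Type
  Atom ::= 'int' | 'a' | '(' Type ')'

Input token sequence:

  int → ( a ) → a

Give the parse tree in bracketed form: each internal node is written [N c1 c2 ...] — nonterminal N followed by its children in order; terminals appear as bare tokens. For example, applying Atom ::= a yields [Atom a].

Type
Atom → Type
int → Type
int → Atom → Type
int → ( Type ) → Type
int → ( Atom ) → Type
int → ( a ) → Type
int → ( a ) → Atom
int → ( a ) → a

[Type [Atom int] → [Type [Atom ( [Type [Atom a]] )] → [Type [Atom a]]]]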